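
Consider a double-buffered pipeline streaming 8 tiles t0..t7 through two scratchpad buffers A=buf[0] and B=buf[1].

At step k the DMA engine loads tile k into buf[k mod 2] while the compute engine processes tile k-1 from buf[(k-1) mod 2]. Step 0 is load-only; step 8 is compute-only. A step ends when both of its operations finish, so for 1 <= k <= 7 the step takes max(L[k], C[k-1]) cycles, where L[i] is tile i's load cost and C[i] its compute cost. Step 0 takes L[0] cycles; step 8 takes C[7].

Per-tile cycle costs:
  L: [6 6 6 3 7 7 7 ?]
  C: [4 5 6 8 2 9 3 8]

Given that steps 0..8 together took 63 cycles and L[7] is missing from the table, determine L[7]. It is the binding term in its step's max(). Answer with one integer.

L[7] = 7

step 0 = dur = L[0]=6 = 6
step 1 = dur = max(L[1]=6, C[0]=4) = 6
step 2 = dur = max(L[2]=6, C[1]=5) = 6
step 3 = dur = max(L[3]=3, C[2]=6) = 6
step 4 = dur = max(L[4]=7, C[3]=8) = 8
step 5 = dur = max(L[5]=7, C[4]=2) = 7
step 6 = dur = max(L[6]=7, C[5]=9) = 9
step 7 = dur = max(L[7]=?, C[6]=3) = L[7]  (unknown; binding)
step 8 = dur = C[7]=8 = 8
sum of known step durations = 56
dur[7] = total - known = 63 - 56 = 7
L[7] is the binding max in step 7, so L[7] = dur[7] = 7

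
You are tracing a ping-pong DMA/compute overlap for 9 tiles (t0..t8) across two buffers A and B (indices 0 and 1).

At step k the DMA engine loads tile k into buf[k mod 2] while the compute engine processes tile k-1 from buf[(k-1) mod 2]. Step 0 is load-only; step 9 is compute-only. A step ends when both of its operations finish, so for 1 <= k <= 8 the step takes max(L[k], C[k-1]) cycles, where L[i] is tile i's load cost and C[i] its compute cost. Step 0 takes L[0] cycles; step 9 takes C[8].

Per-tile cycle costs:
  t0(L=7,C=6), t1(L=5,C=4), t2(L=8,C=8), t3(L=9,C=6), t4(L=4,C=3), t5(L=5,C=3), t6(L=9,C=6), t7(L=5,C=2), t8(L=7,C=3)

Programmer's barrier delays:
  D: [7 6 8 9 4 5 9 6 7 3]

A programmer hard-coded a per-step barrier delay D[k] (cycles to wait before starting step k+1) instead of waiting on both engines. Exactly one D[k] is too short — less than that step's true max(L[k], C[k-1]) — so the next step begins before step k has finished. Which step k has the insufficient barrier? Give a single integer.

hazard at step 4

step 0: need L[0]=7 = 7; D[0]=7 ok
step 1: need max(L[1]=5,C[0]=6) = 6; D[1]=6 ok
step 2: need max(L[2]=8,C[1]=4) = 8; D[2]=8 ok
step 3: need max(L[3]=9,C[2]=8) = 9; D[3]=9 ok
step 4: need max(L[4]=4,C[3]=6) = 6; D[4]=4 SHORT
step 5: need max(L[5]=5,C[4]=3) = 5; D[5]=5 ok
step 6: need max(L[6]=9,C[5]=3) = 9; D[6]=9 ok
step 7: need max(L[7]=5,C[6]=6) = 6; D[7]=6 ok
step 8: need max(L[8]=7,C[7]=2) = 7; D[8]=7 ok
step 9: need C[8]=3 = 3; D[9]=3 ok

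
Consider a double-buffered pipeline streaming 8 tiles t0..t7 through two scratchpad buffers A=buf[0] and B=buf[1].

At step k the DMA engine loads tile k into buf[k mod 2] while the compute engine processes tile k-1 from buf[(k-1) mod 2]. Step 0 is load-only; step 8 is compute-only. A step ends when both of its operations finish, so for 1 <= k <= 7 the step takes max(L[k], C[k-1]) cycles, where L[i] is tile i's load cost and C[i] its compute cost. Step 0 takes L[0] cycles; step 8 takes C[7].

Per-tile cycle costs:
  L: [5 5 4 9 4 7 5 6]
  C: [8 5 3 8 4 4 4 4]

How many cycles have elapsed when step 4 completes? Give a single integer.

end_cycle[4] = 35

  0. 5=5c; end=5; A:t0 B:-
  1. max(5,8)=8c; end=13; A:t0 B:t1
  2. max(4,5)=5c; end=18; A:t2 B:t1
  3. max(9,3)=9c; end=27; A:t2 B:t3
  4. max(4,8)=8c; end=35; A:t4 B:t3
  5. max(7,4)=7c; end=42; A:t4 B:t5
  6. max(5,4)=5c; end=47; A:t6 B:t5
  7. max(6,4)=6c; end=53; A:t6 B:t7
  8. 4=4c; end=57; A:t6 B:t7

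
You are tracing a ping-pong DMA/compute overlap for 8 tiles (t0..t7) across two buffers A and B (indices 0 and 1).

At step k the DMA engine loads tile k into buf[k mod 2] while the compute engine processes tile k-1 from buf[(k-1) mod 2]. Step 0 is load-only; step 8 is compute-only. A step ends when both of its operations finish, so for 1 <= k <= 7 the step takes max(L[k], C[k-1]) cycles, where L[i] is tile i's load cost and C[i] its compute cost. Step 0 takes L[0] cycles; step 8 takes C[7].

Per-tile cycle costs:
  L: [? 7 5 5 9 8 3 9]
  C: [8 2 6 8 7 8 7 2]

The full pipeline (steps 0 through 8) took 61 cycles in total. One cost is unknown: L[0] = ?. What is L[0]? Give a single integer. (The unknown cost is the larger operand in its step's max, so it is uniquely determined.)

step 0 = dur = L[0]=? = L[0]  (unknown; binding)
step 1 = dur = max(L[1]=7, C[0]=8) = 8
step 2 = dur = max(L[2]=5, C[1]=2) = 5
step 3 = dur = max(L[3]=5, C[2]=6) = 6
step 4 = dur = max(L[4]=9, C[3]=8) = 9
step 5 = dur = max(L[5]=8, C[4]=7) = 8
step 6 = dur = max(L[6]=3, C[5]=8) = 8
step 7 = dur = max(L[7]=9, C[6]=7) = 9
step 8 = dur = C[7]=2 = 2
sum of known step durations = 55
dur[0] = total - known = 61 - 55 = 6
L[0] is the binding max in step 0, so L[0] = dur[0] = 6

L[0] = 6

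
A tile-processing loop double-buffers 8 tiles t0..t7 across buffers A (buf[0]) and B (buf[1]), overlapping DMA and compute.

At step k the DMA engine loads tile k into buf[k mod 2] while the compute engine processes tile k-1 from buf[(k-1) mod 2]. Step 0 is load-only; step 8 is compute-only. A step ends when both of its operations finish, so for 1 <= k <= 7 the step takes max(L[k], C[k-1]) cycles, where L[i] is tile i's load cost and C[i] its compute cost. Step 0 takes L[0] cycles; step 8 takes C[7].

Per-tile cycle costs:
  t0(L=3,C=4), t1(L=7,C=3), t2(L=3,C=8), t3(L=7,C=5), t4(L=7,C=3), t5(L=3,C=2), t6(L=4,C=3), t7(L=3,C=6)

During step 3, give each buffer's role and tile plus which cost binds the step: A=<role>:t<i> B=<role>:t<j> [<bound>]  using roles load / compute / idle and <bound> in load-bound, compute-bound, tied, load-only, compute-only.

step 3: A=compute:t2 B=load:t3 [compute-bound]

k=0 load=t0/3c comp=- wait=3 total=3
k=1 load=t1/7c comp=t0/4c wait=7 total=10
k=2 load=t2/3c comp=t1/3c wait=3 total=13
k=3 load=t3/7c comp=t2/8c wait=8 total=21
k=4 load=t4/7c comp=t3/5c wait=7 total=28
k=5 load=t5/3c comp=t4/3c wait=3 total=31
k=6 load=t6/4c comp=t5/2c wait=4 total=35
k=7 load=t7/3c comp=t6/3c wait=3 total=38
k=8 load=- comp=t7/6c wait=6 total=44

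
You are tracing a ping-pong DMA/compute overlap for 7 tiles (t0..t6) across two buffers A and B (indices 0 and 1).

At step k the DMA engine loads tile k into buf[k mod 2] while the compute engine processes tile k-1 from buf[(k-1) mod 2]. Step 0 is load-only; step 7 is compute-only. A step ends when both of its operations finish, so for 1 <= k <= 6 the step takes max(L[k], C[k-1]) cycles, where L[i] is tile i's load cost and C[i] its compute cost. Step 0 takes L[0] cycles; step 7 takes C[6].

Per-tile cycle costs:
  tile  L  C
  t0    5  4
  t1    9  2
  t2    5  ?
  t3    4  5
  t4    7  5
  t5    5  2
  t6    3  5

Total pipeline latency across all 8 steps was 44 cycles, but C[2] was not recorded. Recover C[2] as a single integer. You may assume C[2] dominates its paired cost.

step 0 = dur = L[0]=5 = 5
step 1 = dur = max(L[1]=9, C[0]=4) = 9
step 2 = dur = max(L[2]=5, C[1]=2) = 5
step 3 = dur = max(L[3]=4, C[2]=?) = C[2]  (unknown; binding)
step 4 = dur = max(L[4]=7, C[3]=5) = 7
step 5 = dur = max(L[5]=5, C[4]=5) = 5
step 6 = dur = max(L[6]=3, C[5]=2) = 3
step 7 = dur = C[6]=5 = 5
sum of known step durations = 39
dur[3] = total - known = 44 - 39 = 5
C[2] is the binding max in step 3, so C[2] = dur[3] = 5

C[2] = 5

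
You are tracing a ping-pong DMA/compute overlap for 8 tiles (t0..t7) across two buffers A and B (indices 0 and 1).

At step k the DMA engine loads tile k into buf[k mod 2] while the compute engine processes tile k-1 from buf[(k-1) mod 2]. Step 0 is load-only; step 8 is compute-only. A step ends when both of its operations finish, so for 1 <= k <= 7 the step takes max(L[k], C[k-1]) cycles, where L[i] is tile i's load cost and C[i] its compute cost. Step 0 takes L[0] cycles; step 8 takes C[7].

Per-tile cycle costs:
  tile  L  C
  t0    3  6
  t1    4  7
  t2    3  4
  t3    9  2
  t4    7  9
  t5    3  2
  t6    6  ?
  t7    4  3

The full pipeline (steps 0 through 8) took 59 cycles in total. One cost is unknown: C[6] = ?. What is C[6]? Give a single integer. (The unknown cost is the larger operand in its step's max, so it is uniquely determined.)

C[6] = 9

step 0: dur = L[0]=3 = 3
step 1: dur = max(L[1]=4, C[0]=6) = 6
step 2: dur = max(L[2]=3, C[1]=7) = 7
step 3: dur = max(L[3]=9, C[2]=4) = 9
step 4: dur = max(L[4]=7, C[3]=2) = 7
step 5: dur = max(L[5]=3, C[4]=9) = 9
step 6: dur = max(L[6]=6, C[5]=2) = 6
step 7: dur = max(L[7]=4, C[6]=?) = C[6]  (unknown; binding)
step 8: dur = C[7]=3 = 3
sum of known step durations = 50
dur[7] = total - known = 59 - 50 = 9
C[6] is the binding max in step 7, so C[6] = dur[7] = 9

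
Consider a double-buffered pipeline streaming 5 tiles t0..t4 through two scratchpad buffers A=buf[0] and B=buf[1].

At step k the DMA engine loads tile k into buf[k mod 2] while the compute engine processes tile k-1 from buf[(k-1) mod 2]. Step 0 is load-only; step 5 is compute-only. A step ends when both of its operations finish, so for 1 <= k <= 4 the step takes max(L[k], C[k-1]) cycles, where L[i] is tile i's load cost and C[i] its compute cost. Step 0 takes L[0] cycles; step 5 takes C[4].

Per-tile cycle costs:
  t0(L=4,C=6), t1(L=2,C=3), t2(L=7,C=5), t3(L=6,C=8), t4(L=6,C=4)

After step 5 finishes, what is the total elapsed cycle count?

step 0: L[0]=4 → dur=4, Σ=4 | A=load:t0 B=idle [load-only]
step 1: L[1]=2 C[0]=6 → dur=6, Σ=10 | A=compute:t0 B=load:t1 [compute-bound]
step 2: L[2]=7 C[1]=3 → dur=7, Σ=17 | A=load:t2 B=compute:t1 [load-bound]
step 3: L[3]=6 C[2]=5 → dur=6, Σ=23 | A=compute:t2 B=load:t3 [load-bound]
step 4: L[4]=6 C[3]=8 → dur=8, Σ=31 | A=load:t4 B=compute:t3 [compute-bound]
step 5: C[4]=4 → dur=4, Σ=35 | A=compute:t4 B=idle [compute-only]

end_cycle[5] = 35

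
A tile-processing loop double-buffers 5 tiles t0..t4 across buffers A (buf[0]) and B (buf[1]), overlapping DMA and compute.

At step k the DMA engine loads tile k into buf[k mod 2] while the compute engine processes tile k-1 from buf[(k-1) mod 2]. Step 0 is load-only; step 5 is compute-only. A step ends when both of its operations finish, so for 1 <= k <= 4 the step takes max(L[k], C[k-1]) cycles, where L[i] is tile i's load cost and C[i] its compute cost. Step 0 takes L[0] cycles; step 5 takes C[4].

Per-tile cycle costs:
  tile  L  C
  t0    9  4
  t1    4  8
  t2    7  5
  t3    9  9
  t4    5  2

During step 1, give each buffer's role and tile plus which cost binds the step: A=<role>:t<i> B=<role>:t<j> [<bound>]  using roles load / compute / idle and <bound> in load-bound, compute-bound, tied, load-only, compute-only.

k=0 load=t0/9c comp=- wait=9 total=9
k=1 load=t1/4c comp=t0/4c wait=4 total=13
k=2 load=t2/7c comp=t1/8c wait=8 total=21
k=3 load=t3/9c comp=t2/5c wait=9 total=30
k=4 load=t4/5c comp=t3/9c wait=9 total=39
k=5 load=- comp=t4/2c wait=2 total=41

step 1: A=compute:t0 B=load:t1 [tied]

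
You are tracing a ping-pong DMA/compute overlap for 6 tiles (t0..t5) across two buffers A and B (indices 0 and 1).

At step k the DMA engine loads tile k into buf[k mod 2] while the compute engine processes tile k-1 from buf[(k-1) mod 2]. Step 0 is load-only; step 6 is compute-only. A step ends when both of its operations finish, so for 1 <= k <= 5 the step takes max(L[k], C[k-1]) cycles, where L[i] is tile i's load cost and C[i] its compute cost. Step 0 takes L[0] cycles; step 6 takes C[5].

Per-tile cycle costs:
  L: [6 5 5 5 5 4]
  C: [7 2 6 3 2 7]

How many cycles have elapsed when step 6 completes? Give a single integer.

end_cycle[6] = 40

  0. 6=6c; end=6; A:t0 B:-
  1. max(5,7)=7c; end=13; A:t0 B:t1
  2. max(5,2)=5c; end=18; A:t2 B:t1
  3. max(5,6)=6c; end=24; A:t2 B:t3
  4. max(5,3)=5c; end=29; A:t4 B:t3
  5. max(4,2)=4c; end=33; A:t4 B:t5
  6. 7=7c; end=40; A:t4 B:t5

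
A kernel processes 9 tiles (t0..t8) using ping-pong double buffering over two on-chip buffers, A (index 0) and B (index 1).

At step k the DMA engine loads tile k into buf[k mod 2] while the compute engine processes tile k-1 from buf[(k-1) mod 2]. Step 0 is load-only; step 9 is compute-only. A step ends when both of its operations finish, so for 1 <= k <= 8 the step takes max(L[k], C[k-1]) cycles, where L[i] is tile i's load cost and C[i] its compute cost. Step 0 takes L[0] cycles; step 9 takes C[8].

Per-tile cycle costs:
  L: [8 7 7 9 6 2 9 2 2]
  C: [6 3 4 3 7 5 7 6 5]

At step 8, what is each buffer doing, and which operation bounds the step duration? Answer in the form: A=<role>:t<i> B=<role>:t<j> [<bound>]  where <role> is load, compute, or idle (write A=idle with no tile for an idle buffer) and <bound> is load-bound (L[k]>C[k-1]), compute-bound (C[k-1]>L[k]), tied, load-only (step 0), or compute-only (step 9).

step 8: A=load:t8 B=compute:t7 [compute-bound]

k=0 load=t0/8c comp=- wait=8 total=8
k=1 load=t1/7c comp=t0/6c wait=7 total=15
k=2 load=t2/7c comp=t1/3c wait=7 total=22
k=3 load=t3/9c comp=t2/4c wait=9 total=31
k=4 load=t4/6c comp=t3/3c wait=6 total=37
k=5 load=t5/2c comp=t4/7c wait=7 total=44
k=6 load=t6/9c comp=t5/5c wait=9 total=53
k=7 load=t7/2c comp=t6/7c wait=7 total=60
k=8 load=t8/2c comp=t7/6c wait=6 total=66
k=9 load=- comp=t8/5c wait=5 total=71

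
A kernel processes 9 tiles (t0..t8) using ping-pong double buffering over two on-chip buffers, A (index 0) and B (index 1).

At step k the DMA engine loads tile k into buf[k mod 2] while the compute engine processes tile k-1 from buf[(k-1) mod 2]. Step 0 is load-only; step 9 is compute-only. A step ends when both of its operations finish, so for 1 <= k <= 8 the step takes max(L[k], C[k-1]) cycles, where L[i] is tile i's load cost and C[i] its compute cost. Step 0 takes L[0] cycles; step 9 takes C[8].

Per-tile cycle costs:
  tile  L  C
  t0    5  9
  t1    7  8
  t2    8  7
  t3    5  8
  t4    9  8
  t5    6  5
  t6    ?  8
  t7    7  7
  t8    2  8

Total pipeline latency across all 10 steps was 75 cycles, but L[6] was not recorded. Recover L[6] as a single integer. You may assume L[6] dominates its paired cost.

step 0: dur = L[0]=5 = 5
step 1: dur = max(L[1]=7, C[0]=9) = 9
step 2: dur = max(L[2]=8, C[1]=8) = 8
step 3: dur = max(L[3]=5, C[2]=7) = 7
step 4: dur = max(L[4]=9, C[3]=8) = 9
step 5: dur = max(L[5]=6, C[4]=8) = 8
step 6: dur = max(L[6]=?, C[5]=5) = L[6]  (unknown; binding)
step 7: dur = max(L[7]=7, C[6]=8) = 8
step 8: dur = max(L[8]=2, C[7]=7) = 7
step 9: dur = C[8]=8 = 8
sum of known step durations = 69
dur[6] = total - known = 75 - 69 = 6
L[6] is the binding max in step 6, so L[6] = dur[6] = 6

L[6] = 6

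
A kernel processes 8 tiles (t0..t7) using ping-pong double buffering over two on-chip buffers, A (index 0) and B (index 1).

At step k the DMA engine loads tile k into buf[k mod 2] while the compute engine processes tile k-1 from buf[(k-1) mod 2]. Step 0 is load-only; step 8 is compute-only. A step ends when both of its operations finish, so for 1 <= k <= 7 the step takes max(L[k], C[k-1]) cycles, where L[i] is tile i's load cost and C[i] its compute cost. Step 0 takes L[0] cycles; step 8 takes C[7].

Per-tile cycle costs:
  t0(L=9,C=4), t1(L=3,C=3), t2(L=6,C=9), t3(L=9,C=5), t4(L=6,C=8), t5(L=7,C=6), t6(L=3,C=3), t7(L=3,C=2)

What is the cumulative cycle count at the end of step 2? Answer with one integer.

end_cycle[2] = 19

  0. 9=9c; end=9; A:t0 B:-
  1. max(3,4)=4c; end=13; A:t0 B:t1
  2. max(6,3)=6c; end=19; A:t2 B:t1
  3. max(9,9)=9c; end=28; A:t2 B:t3
  4. max(6,5)=6c; end=34; A:t4 B:t3
  5. max(7,8)=8c; end=42; A:t4 B:t5
  6. max(3,6)=6c; end=48; A:t6 B:t5
  7. max(3,3)=3c; end=51; A:t6 B:t7
  8. 2=2c; end=53; A:t6 B:t7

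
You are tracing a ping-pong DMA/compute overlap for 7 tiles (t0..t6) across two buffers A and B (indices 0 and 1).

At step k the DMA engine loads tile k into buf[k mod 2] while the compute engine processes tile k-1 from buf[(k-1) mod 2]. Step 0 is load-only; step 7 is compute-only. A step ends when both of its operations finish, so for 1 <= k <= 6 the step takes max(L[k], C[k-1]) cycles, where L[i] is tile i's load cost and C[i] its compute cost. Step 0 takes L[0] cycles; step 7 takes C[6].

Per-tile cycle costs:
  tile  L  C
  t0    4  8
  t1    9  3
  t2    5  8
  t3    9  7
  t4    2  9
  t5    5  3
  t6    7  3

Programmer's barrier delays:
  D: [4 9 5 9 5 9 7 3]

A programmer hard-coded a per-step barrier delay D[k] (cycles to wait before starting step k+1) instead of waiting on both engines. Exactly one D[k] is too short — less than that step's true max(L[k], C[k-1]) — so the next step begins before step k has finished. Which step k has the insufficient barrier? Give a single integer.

hazard at step 4

[0] required=L[0]=4=4 vs D=4 ok
[1] required=max(L[1]=9,C[0]=8)=9 vs D=9 ok
[2] required=max(L[2]=5,C[1]=3)=5 vs D=5 ok
[3] required=max(L[3]=9,C[2]=8)=9 vs D=9 ok
[4] required=max(L[4]=2,C[3]=7)=7 vs D=5 SHORT
[5] required=max(L[5]=5,C[4]=9)=9 vs D=9 ok
[6] required=max(L[6]=7,C[5]=3)=7 vs D=7 ok
[7] required=C[6]=3=3 vs D=3 ok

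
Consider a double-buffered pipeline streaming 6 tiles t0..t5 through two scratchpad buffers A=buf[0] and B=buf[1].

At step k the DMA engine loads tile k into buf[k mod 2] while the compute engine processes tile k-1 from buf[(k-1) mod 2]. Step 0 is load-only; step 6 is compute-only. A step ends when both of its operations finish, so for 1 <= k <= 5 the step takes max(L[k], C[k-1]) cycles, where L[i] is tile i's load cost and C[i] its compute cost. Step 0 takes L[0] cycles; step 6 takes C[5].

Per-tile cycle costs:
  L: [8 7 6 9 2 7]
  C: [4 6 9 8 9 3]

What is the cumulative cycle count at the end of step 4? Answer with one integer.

end_cycle[4] = 38

  0. 8=8c; end=8; A:t0 B:-
  1. max(7,4)=7c; end=15; A:t0 B:t1
  2. max(6,6)=6c; end=21; A:t2 B:t1
  3. max(9,9)=9c; end=30; A:t2 B:t3
  4. max(2,8)=8c; end=38; A:t4 B:t3
  5. max(7,9)=9c; end=47; A:t4 B:t5
  6. 3=3c; end=50; A:t4 B:t5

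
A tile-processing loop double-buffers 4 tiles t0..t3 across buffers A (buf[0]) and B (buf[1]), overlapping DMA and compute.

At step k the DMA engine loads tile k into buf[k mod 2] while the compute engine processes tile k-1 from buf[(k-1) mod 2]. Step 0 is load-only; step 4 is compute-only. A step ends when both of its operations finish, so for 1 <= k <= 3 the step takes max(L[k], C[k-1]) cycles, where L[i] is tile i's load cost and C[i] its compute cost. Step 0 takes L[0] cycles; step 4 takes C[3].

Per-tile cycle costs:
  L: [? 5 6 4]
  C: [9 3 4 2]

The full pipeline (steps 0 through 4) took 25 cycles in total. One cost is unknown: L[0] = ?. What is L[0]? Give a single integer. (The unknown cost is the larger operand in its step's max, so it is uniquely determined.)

step 0 | dur = L[0]=? = L[0]  (unknown; binding)
step 1 | dur = max(L[1]=5, C[0]=9) = 9
step 2 | dur = max(L[2]=6, C[1]=3) = 6
step 3 | dur = max(L[3]=4, C[2]=4) = 4
step 4 | dur = C[3]=2 = 2
sum of known step durations = 21
dur[0] = total - known = 25 - 21 = 4
L[0] is the binding max in step 0, so L[0] = dur[0] = 4

L[0] = 4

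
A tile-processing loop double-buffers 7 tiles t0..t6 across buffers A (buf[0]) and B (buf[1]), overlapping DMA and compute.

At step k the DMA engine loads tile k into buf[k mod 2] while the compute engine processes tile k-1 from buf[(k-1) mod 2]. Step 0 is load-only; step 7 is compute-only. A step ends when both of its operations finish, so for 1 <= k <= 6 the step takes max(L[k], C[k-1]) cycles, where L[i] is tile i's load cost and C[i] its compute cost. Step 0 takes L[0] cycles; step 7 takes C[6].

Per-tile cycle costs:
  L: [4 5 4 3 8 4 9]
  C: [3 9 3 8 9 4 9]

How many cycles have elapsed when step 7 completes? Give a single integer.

end_cycle[7] = 56

step 0: L[0]=4 → dur=4, Σ=4 | A=load:t0 B=idle [load-only]
step 1: L[1]=5 C[0]=3 → dur=5, Σ=9 | A=compute:t0 B=load:t1 [load-bound]
step 2: L[2]=4 C[1]=9 → dur=9, Σ=18 | A=load:t2 B=compute:t1 [compute-bound]
step 3: L[3]=3 C[2]=3 → dur=3, Σ=21 | A=compute:t2 B=load:t3 [tied]
step 4: L[4]=8 C[3]=8 → dur=8, Σ=29 | A=load:t4 B=compute:t3 [tied]
step 5: L[5]=4 C[4]=9 → dur=9, Σ=38 | A=compute:t4 B=load:t5 [compute-bound]
step 6: L[6]=9 C[5]=4 → dur=9, Σ=47 | A=load:t6 B=compute:t5 [load-bound]
step 7: C[6]=9 → dur=9, Σ=56 | A=compute:t6 B=idle [compute-only]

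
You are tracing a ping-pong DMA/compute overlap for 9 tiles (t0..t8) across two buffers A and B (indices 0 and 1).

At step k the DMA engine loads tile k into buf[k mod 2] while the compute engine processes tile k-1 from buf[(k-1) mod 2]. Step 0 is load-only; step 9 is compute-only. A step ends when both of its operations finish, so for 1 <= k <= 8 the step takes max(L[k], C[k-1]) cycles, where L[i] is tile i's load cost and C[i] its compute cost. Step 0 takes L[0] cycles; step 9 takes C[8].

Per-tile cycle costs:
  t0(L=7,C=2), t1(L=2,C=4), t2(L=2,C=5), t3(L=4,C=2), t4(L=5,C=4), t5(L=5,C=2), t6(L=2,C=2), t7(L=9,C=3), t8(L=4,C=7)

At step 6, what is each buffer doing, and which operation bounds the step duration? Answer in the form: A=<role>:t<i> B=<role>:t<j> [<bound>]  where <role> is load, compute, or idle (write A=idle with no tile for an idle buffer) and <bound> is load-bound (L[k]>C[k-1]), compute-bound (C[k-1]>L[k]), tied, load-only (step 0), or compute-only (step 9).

step 6: A=load:t6 B=compute:t5 [tied]

k=0 load=t0/7c comp=- wait=7 total=7
k=1 load=t1/2c comp=t0/2c wait=2 total=9
k=2 load=t2/2c comp=t1/4c wait=4 total=13
k=3 load=t3/4c comp=t2/5c wait=5 total=18
k=4 load=t4/5c comp=t3/2c wait=5 total=23
k=5 load=t5/5c comp=t4/4c wait=5 total=28
k=6 load=t6/2c comp=t5/2c wait=2 total=30
k=7 load=t7/9c comp=t6/2c wait=9 total=39
k=8 load=t8/4c comp=t7/3c wait=4 total=43
k=9 load=- comp=t8/7c wait=7 total=50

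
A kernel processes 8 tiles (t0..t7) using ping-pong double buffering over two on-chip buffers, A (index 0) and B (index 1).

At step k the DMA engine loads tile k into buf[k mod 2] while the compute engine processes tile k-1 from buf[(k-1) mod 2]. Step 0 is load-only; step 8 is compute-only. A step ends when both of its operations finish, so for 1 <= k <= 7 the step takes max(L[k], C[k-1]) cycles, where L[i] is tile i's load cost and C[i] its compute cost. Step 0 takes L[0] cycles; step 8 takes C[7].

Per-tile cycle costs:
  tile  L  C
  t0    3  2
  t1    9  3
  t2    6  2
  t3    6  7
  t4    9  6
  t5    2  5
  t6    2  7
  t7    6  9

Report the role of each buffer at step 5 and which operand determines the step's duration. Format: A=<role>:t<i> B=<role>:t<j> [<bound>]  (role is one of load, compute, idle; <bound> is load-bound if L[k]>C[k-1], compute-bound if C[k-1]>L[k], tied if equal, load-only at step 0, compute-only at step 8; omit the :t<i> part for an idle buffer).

  0. 3=3c; end=3; A:t0 B:-
  1. max(9,2)=9c; end=12; A:t0 B:t1
  2. max(6,3)=6c; end=18; A:t2 B:t1
  3. max(6,2)=6c; end=24; A:t2 B:t3
  4. max(9,7)=9c; end=33; A:t4 B:t3
  5. max(2,6)=6c; end=39; A:t4 B:t5
  6. max(2,5)=5c; end=44; A:t6 B:t5
  7. max(6,7)=7c; end=51; A:t6 B:t7
  8. 9=9c; end=60; A:t6 B:t7

step 5: A=compute:t4 B=load:t5 [compute-bound]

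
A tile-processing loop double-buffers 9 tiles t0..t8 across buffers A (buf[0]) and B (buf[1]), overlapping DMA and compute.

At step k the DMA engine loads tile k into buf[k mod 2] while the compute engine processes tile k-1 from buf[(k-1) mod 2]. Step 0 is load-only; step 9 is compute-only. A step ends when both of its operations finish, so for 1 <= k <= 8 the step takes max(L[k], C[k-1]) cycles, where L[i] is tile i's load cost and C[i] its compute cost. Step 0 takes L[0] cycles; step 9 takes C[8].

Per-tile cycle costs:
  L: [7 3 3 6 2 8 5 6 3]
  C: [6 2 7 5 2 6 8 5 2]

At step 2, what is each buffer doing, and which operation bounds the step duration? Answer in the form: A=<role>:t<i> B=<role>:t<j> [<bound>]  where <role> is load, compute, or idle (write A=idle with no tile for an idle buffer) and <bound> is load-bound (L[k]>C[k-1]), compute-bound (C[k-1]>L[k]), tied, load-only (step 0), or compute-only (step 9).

[0] DMA t0→A (7c) ∥ CU idle ⇒ 7c, clock 7
[1] DMA t1→B (3c) ∥ CU A:t0 (6c) ⇒ 6c, clock 13
[2] DMA t2→A (3c) ∥ CU B:t1 (2c) ⇒ 3c, clock 16
[3] DMA t3→B (6c) ∥ CU A:t2 (7c) ⇒ 7c, clock 23
[4] DMA t4→A (2c) ∥ CU B:t3 (5c) ⇒ 5c, clock 28
[5] DMA t5→B (8c) ∥ CU A:t4 (2c) ⇒ 8c, clock 36
[6] DMA t6→A (5c) ∥ CU B:t5 (6c) ⇒ 6c, clock 42
[7] DMA t7→B (6c) ∥ CU A:t6 (8c) ⇒ 8c, clock 50
[8] DMA t8→A (3c) ∥ CU B:t7 (5c) ⇒ 5c, clock 55
[9] DMA idle ∥ CU A:t8 (2c) ⇒ 2c, clock 57

step 2: A=load:t2 B=compute:t1 [load-bound]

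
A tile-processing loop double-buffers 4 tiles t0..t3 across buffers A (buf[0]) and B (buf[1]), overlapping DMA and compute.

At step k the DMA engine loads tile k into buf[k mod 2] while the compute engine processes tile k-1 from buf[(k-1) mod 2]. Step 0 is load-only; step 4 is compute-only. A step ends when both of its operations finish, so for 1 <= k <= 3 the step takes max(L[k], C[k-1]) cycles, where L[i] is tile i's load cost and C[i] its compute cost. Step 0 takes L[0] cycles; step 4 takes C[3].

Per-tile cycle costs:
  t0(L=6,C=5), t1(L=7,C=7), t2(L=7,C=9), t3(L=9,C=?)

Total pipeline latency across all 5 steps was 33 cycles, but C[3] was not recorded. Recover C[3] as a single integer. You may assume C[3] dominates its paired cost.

C[3] = 4

step 0: dur = L[0]=6 = 6
step 1: dur = max(L[1]=7, C[0]=5) = 7
step 2: dur = max(L[2]=7, C[1]=7) = 7
step 3: dur = max(L[3]=9, C[2]=9) = 9
step 4: dur = C[3]=? = C[3]  (unknown; binding)
sum of known step durations = 29
dur[4] = total - known = 33 - 29 = 4
C[3] is the binding max in step 4, so C[3] = dur[4] = 4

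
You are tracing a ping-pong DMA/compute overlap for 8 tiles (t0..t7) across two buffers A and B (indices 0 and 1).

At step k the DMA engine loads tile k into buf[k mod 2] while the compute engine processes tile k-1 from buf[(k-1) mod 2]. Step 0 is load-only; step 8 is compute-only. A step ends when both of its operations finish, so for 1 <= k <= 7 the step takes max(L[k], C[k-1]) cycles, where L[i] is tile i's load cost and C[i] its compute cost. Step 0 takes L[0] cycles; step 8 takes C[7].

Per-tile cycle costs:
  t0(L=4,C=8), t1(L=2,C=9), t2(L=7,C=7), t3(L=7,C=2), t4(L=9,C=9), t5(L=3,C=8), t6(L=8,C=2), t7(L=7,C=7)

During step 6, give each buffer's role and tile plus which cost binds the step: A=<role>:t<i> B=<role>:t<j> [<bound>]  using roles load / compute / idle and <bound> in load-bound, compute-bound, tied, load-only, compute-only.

step 6: A=load:t6 B=compute:t5 [tied]

step 0: L[0]=4 → dur=4, Σ=4 | A=load:t0 B=idle [load-only]
step 1: L[1]=2 C[0]=8 → dur=8, Σ=12 | A=compute:t0 B=load:t1 [compute-bound]
step 2: L[2]=7 C[1]=9 → dur=9, Σ=21 | A=load:t2 B=compute:t1 [compute-bound]
step 3: L[3]=7 C[2]=7 → dur=7, Σ=28 | A=compute:t2 B=load:t3 [tied]
step 4: L[4]=9 C[3]=2 → dur=9, Σ=37 | A=load:t4 B=compute:t3 [load-bound]
step 5: L[5]=3 C[4]=9 → dur=9, Σ=46 | A=compute:t4 B=load:t5 [compute-bound]
step 6: L[6]=8 C[5]=8 → dur=8, Σ=54 | A=load:t6 B=compute:t5 [tied]
step 7: L[7]=7 C[6]=2 → dur=7, Σ=61 | A=compute:t6 B=load:t7 [load-bound]
step 8: C[7]=7 → dur=7, Σ=68 | A=idle B=compute:t7 [compute-only]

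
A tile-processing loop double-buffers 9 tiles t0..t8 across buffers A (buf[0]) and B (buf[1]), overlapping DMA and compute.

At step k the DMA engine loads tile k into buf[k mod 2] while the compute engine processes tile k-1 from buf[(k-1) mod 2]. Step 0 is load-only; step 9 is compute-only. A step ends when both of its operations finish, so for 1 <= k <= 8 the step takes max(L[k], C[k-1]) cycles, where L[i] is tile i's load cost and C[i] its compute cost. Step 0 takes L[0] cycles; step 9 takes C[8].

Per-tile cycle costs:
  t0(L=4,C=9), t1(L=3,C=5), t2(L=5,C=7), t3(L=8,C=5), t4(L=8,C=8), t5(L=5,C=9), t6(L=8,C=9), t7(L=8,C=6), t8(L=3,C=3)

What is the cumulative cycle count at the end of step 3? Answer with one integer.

step 0: L[0]=4 → dur=4, Σ=4 | A=load:t0 B=idle [load-only]
step 1: L[1]=3 C[0]=9 → dur=9, Σ=13 | A=compute:t0 B=load:t1 [compute-bound]
step 2: L[2]=5 C[1]=5 → dur=5, Σ=18 | A=load:t2 B=compute:t1 [tied]
step 3: L[3]=8 C[2]=7 → dur=8, Σ=26 | A=compute:t2 B=load:t3 [load-bound]
step 4: L[4]=8 C[3]=5 → dur=8, Σ=34 | A=load:t4 B=compute:t3 [load-bound]
step 5: L[5]=5 C[4]=8 → dur=8, Σ=42 | A=compute:t4 B=load:t5 [compute-bound]
step 6: L[6]=8 C[5]=9 → dur=9, Σ=51 | A=load:t6 B=compute:t5 [compute-bound]
step 7: L[7]=8 C[6]=9 → dur=9, Σ=60 | A=compute:t6 B=load:t7 [compute-bound]
step 8: L[8]=3 C[7]=6 → dur=6, Σ=66 | A=load:t8 B=compute:t7 [compute-bound]
step 9: C[8]=3 → dur=3, Σ=69 | A=compute:t8 B=idle [compute-only]

end_cycle[3] = 26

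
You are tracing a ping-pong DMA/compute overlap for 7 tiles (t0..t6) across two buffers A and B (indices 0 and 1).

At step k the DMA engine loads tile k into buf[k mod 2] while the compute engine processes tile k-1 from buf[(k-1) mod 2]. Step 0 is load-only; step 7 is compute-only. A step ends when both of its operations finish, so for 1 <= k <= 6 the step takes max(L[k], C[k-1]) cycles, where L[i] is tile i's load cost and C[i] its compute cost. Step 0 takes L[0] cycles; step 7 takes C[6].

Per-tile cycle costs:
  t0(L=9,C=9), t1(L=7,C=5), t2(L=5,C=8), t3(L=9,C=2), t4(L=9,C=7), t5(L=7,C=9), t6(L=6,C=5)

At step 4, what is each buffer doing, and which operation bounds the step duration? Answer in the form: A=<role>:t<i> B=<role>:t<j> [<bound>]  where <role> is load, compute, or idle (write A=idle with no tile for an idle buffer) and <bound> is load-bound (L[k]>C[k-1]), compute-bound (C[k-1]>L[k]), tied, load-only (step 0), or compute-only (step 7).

  0. 9=9c; end=9; A:t0 B:-
  1. max(7,9)=9c; end=18; A:t0 B:t1
  2. max(5,5)=5c; end=23; A:t2 B:t1
  3. max(9,8)=9c; end=32; A:t2 B:t3
  4. max(9,2)=9c; end=41; A:t4 B:t3
  5. max(7,7)=7c; end=48; A:t4 B:t5
  6. max(6,9)=9c; end=57; A:t6 B:t5
  7. 5=5c; end=62; A:t6 B:t5

step 4: A=load:t4 B=compute:t3 [load-bound]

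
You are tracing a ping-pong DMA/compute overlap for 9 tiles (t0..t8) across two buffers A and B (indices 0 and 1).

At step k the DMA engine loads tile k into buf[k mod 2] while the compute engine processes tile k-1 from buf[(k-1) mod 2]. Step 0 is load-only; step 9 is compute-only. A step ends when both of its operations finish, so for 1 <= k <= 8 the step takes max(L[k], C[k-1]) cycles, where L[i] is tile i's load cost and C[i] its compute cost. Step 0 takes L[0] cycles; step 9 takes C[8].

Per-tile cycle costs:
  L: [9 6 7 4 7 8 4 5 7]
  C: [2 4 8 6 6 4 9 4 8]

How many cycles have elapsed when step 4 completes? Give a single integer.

end_cycle[4] = 37

  0. 9=9c; end=9; A:t0 B:-
  1. max(6,2)=6c; end=15; A:t0 B:t1
  2. max(7,4)=7c; end=22; A:t2 B:t1
  3. max(4,8)=8c; end=30; A:t2 B:t3
  4. max(7,6)=7c; end=37; A:t4 B:t3
  5. max(8,6)=8c; end=45; A:t4 B:t5
  6. max(4,4)=4c; end=49; A:t6 B:t5
  7. max(5,9)=9c; end=58; A:t6 B:t7
  8. max(7,4)=7c; end=65; A:t8 B:t7
  9. 8=8c; end=73; A:t8 B:t7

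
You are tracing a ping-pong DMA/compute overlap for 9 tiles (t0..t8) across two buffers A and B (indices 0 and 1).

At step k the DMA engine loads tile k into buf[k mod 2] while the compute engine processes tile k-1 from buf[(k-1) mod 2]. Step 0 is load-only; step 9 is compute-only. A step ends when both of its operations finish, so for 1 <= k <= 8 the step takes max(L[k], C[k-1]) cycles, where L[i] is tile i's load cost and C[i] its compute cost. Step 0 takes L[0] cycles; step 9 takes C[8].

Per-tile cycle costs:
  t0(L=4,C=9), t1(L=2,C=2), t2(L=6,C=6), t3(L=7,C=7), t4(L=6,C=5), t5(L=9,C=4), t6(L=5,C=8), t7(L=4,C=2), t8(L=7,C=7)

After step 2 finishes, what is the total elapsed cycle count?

end_cycle[2] = 19

step 0: L[0]=4 → dur=4, Σ=4 | A=load:t0 B=idle [load-only]
step 1: L[1]=2 C[0]=9 → dur=9, Σ=13 | A=compute:t0 B=load:t1 [compute-bound]
step 2: L[2]=6 C[1]=2 → dur=6, Σ=19 | A=load:t2 B=compute:t1 [load-bound]
step 3: L[3]=7 C[2]=6 → dur=7, Σ=26 | A=compute:t2 B=load:t3 [load-bound]
step 4: L[4]=6 C[3]=7 → dur=7, Σ=33 | A=load:t4 B=compute:t3 [compute-bound]
step 5: L[5]=9 C[4]=5 → dur=9, Σ=42 | A=compute:t4 B=load:t5 [load-bound]
step 6: L[6]=5 C[5]=4 → dur=5, Σ=47 | A=load:t6 B=compute:t5 [load-bound]
step 7: L[7]=4 C[6]=8 → dur=8, Σ=55 | A=compute:t6 B=load:t7 [compute-bound]
step 8: L[8]=7 C[7]=2 → dur=7, Σ=62 | A=load:t8 B=compute:t7 [load-bound]
step 9: C[8]=7 → dur=7, Σ=69 | A=compute:t8 B=idle [compute-only]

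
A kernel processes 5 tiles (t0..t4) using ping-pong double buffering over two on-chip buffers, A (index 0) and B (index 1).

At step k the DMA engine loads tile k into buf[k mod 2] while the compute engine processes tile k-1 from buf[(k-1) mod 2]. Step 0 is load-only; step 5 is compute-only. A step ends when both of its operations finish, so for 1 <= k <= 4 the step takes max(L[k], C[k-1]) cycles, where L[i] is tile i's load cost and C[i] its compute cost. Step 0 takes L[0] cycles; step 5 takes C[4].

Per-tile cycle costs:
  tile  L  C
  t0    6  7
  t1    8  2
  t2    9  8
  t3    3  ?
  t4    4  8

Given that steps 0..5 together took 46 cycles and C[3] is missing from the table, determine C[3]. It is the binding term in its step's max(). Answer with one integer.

step 0 | dur = L[0]=6 = 6
step 1 | dur = max(L[1]=8, C[0]=7) = 8
step 2 | dur = max(L[2]=9, C[1]=2) = 9
step 3 | dur = max(L[3]=3, C[2]=8) = 8
step 4 | dur = max(L[4]=4, C[3]=?) = C[3]  (unknown; binding)
step 5 | dur = C[4]=8 = 8
sum of known step durations = 39
dur[4] = total - known = 46 - 39 = 7
C[3] is the binding max in step 4, so C[3] = dur[4] = 7

C[3] = 7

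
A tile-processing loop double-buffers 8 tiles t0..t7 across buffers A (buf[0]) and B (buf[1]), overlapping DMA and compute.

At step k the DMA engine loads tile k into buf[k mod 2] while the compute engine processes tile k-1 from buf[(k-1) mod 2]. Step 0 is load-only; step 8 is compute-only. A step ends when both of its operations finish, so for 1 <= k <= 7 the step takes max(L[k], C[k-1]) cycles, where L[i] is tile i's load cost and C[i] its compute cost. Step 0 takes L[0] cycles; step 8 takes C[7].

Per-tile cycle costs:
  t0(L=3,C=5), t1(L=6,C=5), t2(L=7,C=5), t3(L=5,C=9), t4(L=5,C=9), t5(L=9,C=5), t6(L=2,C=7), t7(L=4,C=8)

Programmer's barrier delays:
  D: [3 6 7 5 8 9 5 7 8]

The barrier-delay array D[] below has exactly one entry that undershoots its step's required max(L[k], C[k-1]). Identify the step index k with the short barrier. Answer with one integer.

hazard at step 4

[0] required=L[0]=3=3 vs D=3 ok
[1] required=max(L[1]=6,C[0]=5)=6 vs D=6 ok
[2] required=max(L[2]=7,C[1]=5)=7 vs D=7 ok
[3] required=max(L[3]=5,C[2]=5)=5 vs D=5 ok
[4] required=max(L[4]=5,C[3]=9)=9 vs D=8 SHORT
[5] required=max(L[5]=9,C[4]=9)=9 vs D=9 ok
[6] required=max(L[6]=2,C[5]=5)=5 vs D=5 ok
[7] required=max(L[7]=4,C[6]=7)=7 vs D=7 ok
[8] required=C[7]=8=8 vs D=8 ok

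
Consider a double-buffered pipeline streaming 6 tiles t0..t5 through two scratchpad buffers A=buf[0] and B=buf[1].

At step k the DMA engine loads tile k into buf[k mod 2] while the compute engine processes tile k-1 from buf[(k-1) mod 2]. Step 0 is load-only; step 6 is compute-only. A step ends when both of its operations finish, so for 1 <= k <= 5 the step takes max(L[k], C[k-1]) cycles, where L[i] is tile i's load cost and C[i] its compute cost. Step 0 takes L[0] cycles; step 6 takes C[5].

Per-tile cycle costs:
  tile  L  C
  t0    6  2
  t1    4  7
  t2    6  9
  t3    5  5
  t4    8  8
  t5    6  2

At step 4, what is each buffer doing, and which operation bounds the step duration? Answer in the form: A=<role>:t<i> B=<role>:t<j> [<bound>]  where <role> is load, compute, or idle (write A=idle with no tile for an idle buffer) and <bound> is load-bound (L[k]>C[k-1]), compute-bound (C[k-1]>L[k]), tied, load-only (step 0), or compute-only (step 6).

step 4: A=load:t4 B=compute:t3 [load-bound]

  0. 6=6c; end=6; A:t0 B:-
  1. max(4,2)=4c; end=10; A:t0 B:t1
  2. max(6,7)=7c; end=17; A:t2 B:t1
  3. max(5,9)=9c; end=26; A:t2 B:t3
  4. max(8,5)=8c; end=34; A:t4 B:t3
  5. max(6,8)=8c; end=42; A:t4 B:t5
  6. 2=2c; end=44; A:t4 B:t5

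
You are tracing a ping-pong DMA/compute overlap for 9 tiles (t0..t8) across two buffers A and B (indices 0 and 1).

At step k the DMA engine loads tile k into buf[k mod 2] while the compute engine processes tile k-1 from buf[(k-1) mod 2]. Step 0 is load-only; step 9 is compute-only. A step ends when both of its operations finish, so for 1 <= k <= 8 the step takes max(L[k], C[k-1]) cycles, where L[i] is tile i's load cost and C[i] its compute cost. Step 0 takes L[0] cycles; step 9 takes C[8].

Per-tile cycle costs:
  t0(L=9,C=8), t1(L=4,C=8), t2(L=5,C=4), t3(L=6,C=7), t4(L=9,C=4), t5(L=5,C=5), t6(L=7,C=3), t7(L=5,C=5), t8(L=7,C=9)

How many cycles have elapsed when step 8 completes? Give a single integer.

  0. 9=9c; end=9; A:t0 B:-
  1. max(4,8)=8c; end=17; A:t0 B:t1
  2. max(5,8)=8c; end=25; A:t2 B:t1
  3. max(6,4)=6c; end=31; A:t2 B:t3
  4. max(9,7)=9c; end=40; A:t4 B:t3
  5. max(5,4)=5c; end=45; A:t4 B:t5
  6. max(7,5)=7c; end=52; A:t6 B:t5
  7. max(5,3)=5c; end=57; A:t6 B:t7
  8. max(7,5)=7c; end=64; A:t8 B:t7
  9. 9=9c; end=73; A:t8 B:t7

end_cycle[8] = 64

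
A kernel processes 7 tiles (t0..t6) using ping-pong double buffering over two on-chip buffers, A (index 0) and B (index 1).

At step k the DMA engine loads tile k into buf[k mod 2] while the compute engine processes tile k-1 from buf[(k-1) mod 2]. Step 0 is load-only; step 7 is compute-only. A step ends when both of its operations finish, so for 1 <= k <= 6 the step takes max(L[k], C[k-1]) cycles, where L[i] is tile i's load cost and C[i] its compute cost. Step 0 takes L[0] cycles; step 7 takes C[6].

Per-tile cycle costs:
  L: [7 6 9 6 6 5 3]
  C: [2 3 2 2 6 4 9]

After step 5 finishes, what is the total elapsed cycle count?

step 0: L[0]=7 → dur=7, Σ=7 | A=load:t0 B=idle [load-only]
step 1: L[1]=6 C[0]=2 → dur=6, Σ=13 | A=compute:t0 B=load:t1 [load-bound]
step 2: L[2]=9 C[1]=3 → dur=9, Σ=22 | A=load:t2 B=compute:t1 [load-bound]
step 3: L[3]=6 C[2]=2 → dur=6, Σ=28 | A=compute:t2 B=load:t3 [load-bound]
step 4: L[4]=6 C[3]=2 → dur=6, Σ=34 | A=load:t4 B=compute:t3 [load-bound]
step 5: L[5]=5 C[4]=6 → dur=6, Σ=40 | A=compute:t4 B=load:t5 [compute-bound]
step 6: L[6]=3 C[5]=4 → dur=4, Σ=44 | A=load:t6 B=compute:t5 [compute-bound]
step 7: C[6]=9 → dur=9, Σ=53 | A=compute:t6 B=idle [compute-only]

end_cycle[5] = 40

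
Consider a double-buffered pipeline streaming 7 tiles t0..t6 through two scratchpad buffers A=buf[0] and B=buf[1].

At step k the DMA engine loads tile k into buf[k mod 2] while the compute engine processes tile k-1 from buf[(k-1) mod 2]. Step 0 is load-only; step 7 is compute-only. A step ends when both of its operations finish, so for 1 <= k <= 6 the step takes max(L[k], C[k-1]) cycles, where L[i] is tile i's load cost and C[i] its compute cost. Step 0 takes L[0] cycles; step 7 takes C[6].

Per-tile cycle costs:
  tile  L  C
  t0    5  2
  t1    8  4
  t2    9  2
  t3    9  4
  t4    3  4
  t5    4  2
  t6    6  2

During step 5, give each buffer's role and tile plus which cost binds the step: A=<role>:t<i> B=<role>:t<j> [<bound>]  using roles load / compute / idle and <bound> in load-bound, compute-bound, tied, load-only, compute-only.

  0. 5=5c; end=5; A:t0 B:-
  1. max(8,2)=8c; end=13; A:t0 B:t1
  2. max(9,4)=9c; end=22; A:t2 B:t1
  3. max(9,2)=9c; end=31; A:t2 B:t3
  4. max(3,4)=4c; end=35; A:t4 B:t3
  5. max(4,4)=4c; end=39; A:t4 B:t5
  6. max(6,2)=6c; end=45; A:t6 B:t5
  7. 2=2c; end=47; A:t6 B:t5

step 5: A=compute:t4 B=load:t5 [tied]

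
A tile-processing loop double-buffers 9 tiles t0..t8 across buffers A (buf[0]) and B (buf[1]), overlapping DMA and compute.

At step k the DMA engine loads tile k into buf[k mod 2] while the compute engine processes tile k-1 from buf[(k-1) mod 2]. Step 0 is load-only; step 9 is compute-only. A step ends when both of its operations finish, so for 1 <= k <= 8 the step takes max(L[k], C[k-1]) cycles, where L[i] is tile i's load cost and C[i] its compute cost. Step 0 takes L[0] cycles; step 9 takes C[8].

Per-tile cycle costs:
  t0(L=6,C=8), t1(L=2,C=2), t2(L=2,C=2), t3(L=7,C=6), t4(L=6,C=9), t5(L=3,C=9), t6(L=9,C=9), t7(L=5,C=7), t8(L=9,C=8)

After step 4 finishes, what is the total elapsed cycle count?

[0] DMA t0→A (6c) ∥ CU idle ⇒ 6c, clock 6
[1] DMA t1→B (2c) ∥ CU A:t0 (8c) ⇒ 8c, clock 14
[2] DMA t2→A (2c) ∥ CU B:t1 (2c) ⇒ 2c, clock 16
[3] DMA t3→B (7c) ∥ CU A:t2 (2c) ⇒ 7c, clock 23
[4] DMA t4→A (6c) ∥ CU B:t3 (6c) ⇒ 6c, clock 29
[5] DMA t5→B (3c) ∥ CU A:t4 (9c) ⇒ 9c, clock 38
[6] DMA t6→A (9c) ∥ CU B:t5 (9c) ⇒ 9c, clock 47
[7] DMA t7→B (5c) ∥ CU A:t6 (9c) ⇒ 9c, clock 56
[8] DMA t8→A (9c) ∥ CU B:t7 (7c) ⇒ 9c, clock 65
[9] DMA idle ∥ CU A:t8 (8c) ⇒ 8c, clock 73

end_cycle[4] = 29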